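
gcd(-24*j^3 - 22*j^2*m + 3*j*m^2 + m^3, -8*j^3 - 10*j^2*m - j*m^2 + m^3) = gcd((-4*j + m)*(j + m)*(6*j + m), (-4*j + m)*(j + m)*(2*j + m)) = 4*j^2 + 3*j*m - m^2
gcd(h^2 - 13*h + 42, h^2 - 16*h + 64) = 1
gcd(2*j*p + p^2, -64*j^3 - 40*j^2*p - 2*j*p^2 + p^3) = 2*j + p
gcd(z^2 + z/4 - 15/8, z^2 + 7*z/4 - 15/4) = z - 5/4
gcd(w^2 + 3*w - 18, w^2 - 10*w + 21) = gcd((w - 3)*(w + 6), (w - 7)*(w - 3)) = w - 3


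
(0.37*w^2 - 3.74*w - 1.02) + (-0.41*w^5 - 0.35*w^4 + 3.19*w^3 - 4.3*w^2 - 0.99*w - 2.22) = -0.41*w^5 - 0.35*w^4 + 3.19*w^3 - 3.93*w^2 - 4.73*w - 3.24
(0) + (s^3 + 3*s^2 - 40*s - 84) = s^3 + 3*s^2 - 40*s - 84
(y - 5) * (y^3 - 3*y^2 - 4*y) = y^4 - 8*y^3 + 11*y^2 + 20*y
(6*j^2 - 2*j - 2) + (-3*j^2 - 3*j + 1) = 3*j^2 - 5*j - 1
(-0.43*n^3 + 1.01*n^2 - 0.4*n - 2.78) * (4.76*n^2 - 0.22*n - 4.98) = -2.0468*n^5 + 4.9022*n^4 + 0.0152*n^3 - 18.1746*n^2 + 2.6036*n + 13.8444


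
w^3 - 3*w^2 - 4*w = w*(w - 4)*(w + 1)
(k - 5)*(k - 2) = k^2 - 7*k + 10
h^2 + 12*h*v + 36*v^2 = (h + 6*v)^2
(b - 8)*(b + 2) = b^2 - 6*b - 16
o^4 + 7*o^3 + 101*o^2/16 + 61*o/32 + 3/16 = (o + 1/4)^2*(o + 1/2)*(o + 6)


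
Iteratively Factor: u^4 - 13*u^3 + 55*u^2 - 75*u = (u - 5)*(u^3 - 8*u^2 + 15*u) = (u - 5)^2*(u^2 - 3*u) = u*(u - 5)^2*(u - 3)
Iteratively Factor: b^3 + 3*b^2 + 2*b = (b + 1)*(b^2 + 2*b) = b*(b + 1)*(b + 2)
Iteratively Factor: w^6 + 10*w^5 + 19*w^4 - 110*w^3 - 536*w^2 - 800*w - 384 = (w + 3)*(w^5 + 7*w^4 - 2*w^3 - 104*w^2 - 224*w - 128) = (w + 3)*(w + 4)*(w^4 + 3*w^3 - 14*w^2 - 48*w - 32) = (w - 4)*(w + 3)*(w + 4)*(w^3 + 7*w^2 + 14*w + 8) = (w - 4)*(w + 2)*(w + 3)*(w + 4)*(w^2 + 5*w + 4) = (w - 4)*(w + 1)*(w + 2)*(w + 3)*(w + 4)*(w + 4)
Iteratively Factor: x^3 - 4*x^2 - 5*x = (x - 5)*(x^2 + x) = (x - 5)*(x + 1)*(x)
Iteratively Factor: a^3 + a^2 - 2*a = (a)*(a^2 + a - 2) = a*(a + 2)*(a - 1)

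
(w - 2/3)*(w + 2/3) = w^2 - 4/9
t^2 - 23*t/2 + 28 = (t - 8)*(t - 7/2)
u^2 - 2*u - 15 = (u - 5)*(u + 3)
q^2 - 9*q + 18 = (q - 6)*(q - 3)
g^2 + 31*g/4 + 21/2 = (g + 7/4)*(g + 6)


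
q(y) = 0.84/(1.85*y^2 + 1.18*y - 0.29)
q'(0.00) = -11.79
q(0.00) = -2.90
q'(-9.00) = 0.00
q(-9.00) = 0.01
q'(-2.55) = 0.09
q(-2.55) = 0.10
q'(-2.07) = 0.20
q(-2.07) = 0.16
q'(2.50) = -0.04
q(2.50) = 0.06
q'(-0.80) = 598.08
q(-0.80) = -16.80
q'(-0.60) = 7.93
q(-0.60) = -2.53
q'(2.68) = -0.04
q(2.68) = 0.05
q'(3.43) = -0.02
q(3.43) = 0.03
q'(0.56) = -3.02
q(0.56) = 0.88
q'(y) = 0.84*(-3.7*y - 1.18)/(1.85*y^2 + 1.18*y - 0.29)^2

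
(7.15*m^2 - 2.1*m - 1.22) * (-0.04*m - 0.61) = -0.286*m^3 - 4.2775*m^2 + 1.3298*m + 0.7442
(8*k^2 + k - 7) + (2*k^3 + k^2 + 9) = 2*k^3 + 9*k^2 + k + 2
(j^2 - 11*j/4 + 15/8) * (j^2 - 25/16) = j^4 - 11*j^3/4 + 5*j^2/16 + 275*j/64 - 375/128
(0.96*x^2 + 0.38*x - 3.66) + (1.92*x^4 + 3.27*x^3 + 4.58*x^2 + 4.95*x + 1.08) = 1.92*x^4 + 3.27*x^3 + 5.54*x^2 + 5.33*x - 2.58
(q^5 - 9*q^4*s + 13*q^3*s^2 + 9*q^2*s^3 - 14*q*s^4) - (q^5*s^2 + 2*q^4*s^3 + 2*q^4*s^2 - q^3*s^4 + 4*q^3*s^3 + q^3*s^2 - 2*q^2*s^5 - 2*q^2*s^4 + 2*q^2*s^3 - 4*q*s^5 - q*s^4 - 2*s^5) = -q^5*s^2 + q^5 - 2*q^4*s^3 - 2*q^4*s^2 - 9*q^4*s + q^3*s^4 - 4*q^3*s^3 + 12*q^3*s^2 + 2*q^2*s^5 + 2*q^2*s^4 + 7*q^2*s^3 + 4*q*s^5 - 13*q*s^4 + 2*s^5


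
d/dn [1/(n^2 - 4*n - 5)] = 2*(2 - n)/(-n^2 + 4*n + 5)^2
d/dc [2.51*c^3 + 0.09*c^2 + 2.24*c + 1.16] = 7.53*c^2 + 0.18*c + 2.24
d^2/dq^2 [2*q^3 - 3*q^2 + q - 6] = 12*q - 6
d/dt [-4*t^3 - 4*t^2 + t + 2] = -12*t^2 - 8*t + 1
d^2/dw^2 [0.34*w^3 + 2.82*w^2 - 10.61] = 2.04*w + 5.64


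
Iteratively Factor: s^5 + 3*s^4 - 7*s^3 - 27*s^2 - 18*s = (s + 1)*(s^4 + 2*s^3 - 9*s^2 - 18*s) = (s - 3)*(s + 1)*(s^3 + 5*s^2 + 6*s) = (s - 3)*(s + 1)*(s + 3)*(s^2 + 2*s) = (s - 3)*(s + 1)*(s + 2)*(s + 3)*(s)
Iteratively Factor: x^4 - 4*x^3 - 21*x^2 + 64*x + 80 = (x + 1)*(x^3 - 5*x^2 - 16*x + 80) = (x - 4)*(x + 1)*(x^2 - x - 20) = (x - 4)*(x + 1)*(x + 4)*(x - 5)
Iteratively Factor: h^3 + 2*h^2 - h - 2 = (h + 2)*(h^2 - 1) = (h - 1)*(h + 2)*(h + 1)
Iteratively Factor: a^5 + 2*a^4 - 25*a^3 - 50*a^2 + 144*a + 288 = (a + 4)*(a^4 - 2*a^3 - 17*a^2 + 18*a + 72) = (a + 2)*(a + 4)*(a^3 - 4*a^2 - 9*a + 36) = (a - 3)*(a + 2)*(a + 4)*(a^2 - a - 12) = (a - 4)*(a - 3)*(a + 2)*(a + 4)*(a + 3)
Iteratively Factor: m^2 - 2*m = (m - 2)*(m)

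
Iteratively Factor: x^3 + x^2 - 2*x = (x)*(x^2 + x - 2) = x*(x + 2)*(x - 1)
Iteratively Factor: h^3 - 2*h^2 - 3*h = (h - 3)*(h^2 + h) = h*(h - 3)*(h + 1)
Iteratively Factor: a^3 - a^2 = (a)*(a^2 - a) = a^2*(a - 1)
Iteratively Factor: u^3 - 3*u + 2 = (u + 2)*(u^2 - 2*u + 1) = (u - 1)*(u + 2)*(u - 1)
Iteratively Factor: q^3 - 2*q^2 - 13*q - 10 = (q + 2)*(q^2 - 4*q - 5) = (q - 5)*(q + 2)*(q + 1)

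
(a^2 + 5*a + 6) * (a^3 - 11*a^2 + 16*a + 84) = a^5 - 6*a^4 - 33*a^3 + 98*a^2 + 516*a + 504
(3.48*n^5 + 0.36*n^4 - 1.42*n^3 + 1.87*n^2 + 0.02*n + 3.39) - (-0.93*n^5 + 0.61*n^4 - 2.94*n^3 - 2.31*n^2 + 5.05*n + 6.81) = 4.41*n^5 - 0.25*n^4 + 1.52*n^3 + 4.18*n^2 - 5.03*n - 3.42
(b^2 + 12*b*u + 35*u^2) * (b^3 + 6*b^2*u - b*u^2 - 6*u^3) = b^5 + 18*b^4*u + 106*b^3*u^2 + 192*b^2*u^3 - 107*b*u^4 - 210*u^5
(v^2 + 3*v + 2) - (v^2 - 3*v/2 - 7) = 9*v/2 + 9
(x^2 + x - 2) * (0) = 0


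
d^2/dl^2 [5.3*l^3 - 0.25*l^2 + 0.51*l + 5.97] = 31.8*l - 0.5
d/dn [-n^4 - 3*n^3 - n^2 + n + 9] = -4*n^3 - 9*n^2 - 2*n + 1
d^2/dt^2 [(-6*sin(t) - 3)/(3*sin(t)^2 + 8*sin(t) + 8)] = 6*(9*sin(t)^5 - 6*sin(t)^4 - 126*sin(t)^3 - 107*sin(t)^2 + 104*sin(t) + 88)/(3*sin(t)^2 + 8*sin(t) + 8)^3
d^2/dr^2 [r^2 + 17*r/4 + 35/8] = 2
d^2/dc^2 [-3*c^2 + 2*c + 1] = -6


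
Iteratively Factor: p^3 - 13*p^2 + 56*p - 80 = (p - 5)*(p^2 - 8*p + 16) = (p - 5)*(p - 4)*(p - 4)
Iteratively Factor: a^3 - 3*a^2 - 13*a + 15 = (a - 5)*(a^2 + 2*a - 3) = (a - 5)*(a - 1)*(a + 3)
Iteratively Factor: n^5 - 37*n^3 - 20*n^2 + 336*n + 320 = (n + 4)*(n^4 - 4*n^3 - 21*n^2 + 64*n + 80) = (n + 1)*(n + 4)*(n^3 - 5*n^2 - 16*n + 80) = (n - 4)*(n + 1)*(n + 4)*(n^2 - n - 20) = (n - 4)*(n + 1)*(n + 4)^2*(n - 5)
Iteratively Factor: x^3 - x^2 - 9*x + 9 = (x - 1)*(x^2 - 9) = (x - 3)*(x - 1)*(x + 3)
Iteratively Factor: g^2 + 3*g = (g)*(g + 3)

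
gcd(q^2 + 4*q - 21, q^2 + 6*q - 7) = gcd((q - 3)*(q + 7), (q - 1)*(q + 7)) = q + 7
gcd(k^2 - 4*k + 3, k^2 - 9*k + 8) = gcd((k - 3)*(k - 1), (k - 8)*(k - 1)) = k - 1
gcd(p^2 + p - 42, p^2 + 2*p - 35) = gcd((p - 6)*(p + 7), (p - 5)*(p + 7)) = p + 7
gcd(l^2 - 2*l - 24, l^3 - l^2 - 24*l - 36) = l - 6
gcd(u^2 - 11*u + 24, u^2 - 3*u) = u - 3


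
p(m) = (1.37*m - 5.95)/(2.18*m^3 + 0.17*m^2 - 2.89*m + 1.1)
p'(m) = (1.37*m - 5.95)*(-6.54*m^2 - 0.34*m + 2.89)/(2.18*m^3 + 0.17*m^2 - 2.89*m + 1.1)^2 + 1.37/(2.18*m^3 + 0.17*m^2 - 2.89*m + 1.1)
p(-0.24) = -3.54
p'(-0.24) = -4.41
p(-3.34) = 0.15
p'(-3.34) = 0.13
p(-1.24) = -9.70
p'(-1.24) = 84.70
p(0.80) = -374.54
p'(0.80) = 45408.51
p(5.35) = 0.00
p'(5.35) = 0.00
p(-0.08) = -4.55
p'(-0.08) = -8.80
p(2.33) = -0.12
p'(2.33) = 0.24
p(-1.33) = -67.20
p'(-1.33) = 4790.98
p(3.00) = -0.03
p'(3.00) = 0.06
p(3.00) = -0.03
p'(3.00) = 0.06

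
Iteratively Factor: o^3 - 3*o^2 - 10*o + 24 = (o + 3)*(o^2 - 6*o + 8) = (o - 4)*(o + 3)*(o - 2)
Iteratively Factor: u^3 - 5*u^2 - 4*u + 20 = (u - 5)*(u^2 - 4) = (u - 5)*(u - 2)*(u + 2)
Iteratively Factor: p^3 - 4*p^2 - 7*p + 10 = (p + 2)*(p^2 - 6*p + 5) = (p - 1)*(p + 2)*(p - 5)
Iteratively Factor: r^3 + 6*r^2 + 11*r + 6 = (r + 2)*(r^2 + 4*r + 3) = (r + 2)*(r + 3)*(r + 1)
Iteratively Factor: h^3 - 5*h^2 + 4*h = (h)*(h^2 - 5*h + 4) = h*(h - 4)*(h - 1)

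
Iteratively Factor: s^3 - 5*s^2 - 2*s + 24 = (s + 2)*(s^2 - 7*s + 12) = (s - 4)*(s + 2)*(s - 3)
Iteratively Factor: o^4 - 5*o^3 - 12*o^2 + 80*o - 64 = (o - 4)*(o^3 - o^2 - 16*o + 16) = (o - 4)*(o + 4)*(o^2 - 5*o + 4) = (o - 4)*(o - 1)*(o + 4)*(o - 4)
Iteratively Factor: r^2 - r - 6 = (r + 2)*(r - 3)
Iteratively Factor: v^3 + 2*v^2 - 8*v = (v)*(v^2 + 2*v - 8) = v*(v - 2)*(v + 4)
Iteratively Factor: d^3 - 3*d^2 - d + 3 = (d + 1)*(d^2 - 4*d + 3) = (d - 1)*(d + 1)*(d - 3)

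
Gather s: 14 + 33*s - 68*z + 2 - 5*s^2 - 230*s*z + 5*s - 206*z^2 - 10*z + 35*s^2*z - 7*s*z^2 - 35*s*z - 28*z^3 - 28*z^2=s^2*(35*z - 5) + s*(-7*z^2 - 265*z + 38) - 28*z^3 - 234*z^2 - 78*z + 16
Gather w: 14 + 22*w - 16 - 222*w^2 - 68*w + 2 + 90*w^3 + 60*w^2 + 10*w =90*w^3 - 162*w^2 - 36*w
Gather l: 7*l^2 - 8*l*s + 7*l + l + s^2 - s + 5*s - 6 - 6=7*l^2 + l*(8 - 8*s) + s^2 + 4*s - 12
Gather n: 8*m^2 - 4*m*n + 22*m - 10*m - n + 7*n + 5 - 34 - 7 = 8*m^2 + 12*m + n*(6 - 4*m) - 36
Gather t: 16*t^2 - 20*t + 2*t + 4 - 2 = 16*t^2 - 18*t + 2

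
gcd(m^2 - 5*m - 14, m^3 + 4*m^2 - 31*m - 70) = m + 2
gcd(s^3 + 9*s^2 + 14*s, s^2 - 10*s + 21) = 1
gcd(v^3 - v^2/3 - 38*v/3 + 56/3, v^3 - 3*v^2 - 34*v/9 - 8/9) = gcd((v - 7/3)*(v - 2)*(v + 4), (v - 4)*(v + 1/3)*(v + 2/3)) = 1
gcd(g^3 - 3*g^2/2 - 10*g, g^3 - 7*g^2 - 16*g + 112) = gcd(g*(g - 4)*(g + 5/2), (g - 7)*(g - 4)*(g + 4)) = g - 4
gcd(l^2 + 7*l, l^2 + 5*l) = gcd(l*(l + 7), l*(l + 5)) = l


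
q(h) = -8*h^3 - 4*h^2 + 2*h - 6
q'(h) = -24*h^2 - 8*h + 2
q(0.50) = -7.00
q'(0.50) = -8.00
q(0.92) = -13.78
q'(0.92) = -25.67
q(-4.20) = 507.74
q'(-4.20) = -387.76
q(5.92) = -1794.14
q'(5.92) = -886.47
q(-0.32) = -6.79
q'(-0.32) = 2.10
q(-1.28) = 1.66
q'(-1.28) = -27.08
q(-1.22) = 0.13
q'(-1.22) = -23.96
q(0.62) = -8.20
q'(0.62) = -12.19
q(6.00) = -1866.00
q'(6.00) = -910.00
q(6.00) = -1866.00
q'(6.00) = -910.00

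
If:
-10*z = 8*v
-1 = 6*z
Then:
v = 5/24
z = -1/6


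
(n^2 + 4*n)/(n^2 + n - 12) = n/(n - 3)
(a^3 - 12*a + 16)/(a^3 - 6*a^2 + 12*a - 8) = (a + 4)/(a - 2)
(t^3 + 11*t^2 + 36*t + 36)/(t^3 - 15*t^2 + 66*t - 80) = (t^3 + 11*t^2 + 36*t + 36)/(t^3 - 15*t^2 + 66*t - 80)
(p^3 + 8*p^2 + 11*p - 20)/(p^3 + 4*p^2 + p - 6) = (p^2 + 9*p + 20)/(p^2 + 5*p + 6)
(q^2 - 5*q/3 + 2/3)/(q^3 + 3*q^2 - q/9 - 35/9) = 3*(3*q - 2)/(9*q^2 + 36*q + 35)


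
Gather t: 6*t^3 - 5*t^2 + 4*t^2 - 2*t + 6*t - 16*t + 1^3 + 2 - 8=6*t^3 - t^2 - 12*t - 5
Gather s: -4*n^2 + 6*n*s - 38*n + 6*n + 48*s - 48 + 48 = -4*n^2 - 32*n + s*(6*n + 48)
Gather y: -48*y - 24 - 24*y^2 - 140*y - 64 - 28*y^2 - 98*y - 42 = -52*y^2 - 286*y - 130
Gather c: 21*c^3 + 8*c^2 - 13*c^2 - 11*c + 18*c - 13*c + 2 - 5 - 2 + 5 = 21*c^3 - 5*c^2 - 6*c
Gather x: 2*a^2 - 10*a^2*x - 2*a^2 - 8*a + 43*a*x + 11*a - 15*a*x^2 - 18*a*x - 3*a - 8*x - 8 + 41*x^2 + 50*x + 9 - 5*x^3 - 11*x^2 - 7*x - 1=-5*x^3 + x^2*(30 - 15*a) + x*(-10*a^2 + 25*a + 35)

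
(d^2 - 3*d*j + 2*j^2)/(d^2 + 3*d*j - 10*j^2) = (d - j)/(d + 5*j)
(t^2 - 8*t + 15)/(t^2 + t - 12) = (t - 5)/(t + 4)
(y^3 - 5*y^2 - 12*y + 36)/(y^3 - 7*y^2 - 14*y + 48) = (y - 6)/(y - 8)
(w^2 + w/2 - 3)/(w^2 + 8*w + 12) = (w - 3/2)/(w + 6)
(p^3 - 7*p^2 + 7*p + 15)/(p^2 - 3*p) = p - 4 - 5/p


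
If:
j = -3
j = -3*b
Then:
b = 1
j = -3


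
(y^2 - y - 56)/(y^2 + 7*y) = (y - 8)/y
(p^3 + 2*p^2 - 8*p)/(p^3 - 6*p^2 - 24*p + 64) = p/(p - 8)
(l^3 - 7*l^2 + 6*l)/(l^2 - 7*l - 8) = l*(-l^2 + 7*l - 6)/(-l^2 + 7*l + 8)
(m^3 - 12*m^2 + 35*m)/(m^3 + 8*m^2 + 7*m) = (m^2 - 12*m + 35)/(m^2 + 8*m + 7)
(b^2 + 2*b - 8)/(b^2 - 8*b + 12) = (b + 4)/(b - 6)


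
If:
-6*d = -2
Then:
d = 1/3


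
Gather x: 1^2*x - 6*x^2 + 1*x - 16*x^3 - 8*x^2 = -16*x^3 - 14*x^2 + 2*x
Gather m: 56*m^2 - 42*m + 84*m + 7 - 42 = 56*m^2 + 42*m - 35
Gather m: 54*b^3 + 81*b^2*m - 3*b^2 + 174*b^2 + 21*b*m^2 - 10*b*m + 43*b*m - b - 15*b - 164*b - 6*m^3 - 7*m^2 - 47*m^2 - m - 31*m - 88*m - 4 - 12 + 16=54*b^3 + 171*b^2 - 180*b - 6*m^3 + m^2*(21*b - 54) + m*(81*b^2 + 33*b - 120)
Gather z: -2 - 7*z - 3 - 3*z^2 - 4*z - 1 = -3*z^2 - 11*z - 6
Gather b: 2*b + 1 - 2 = 2*b - 1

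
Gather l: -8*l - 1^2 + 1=-8*l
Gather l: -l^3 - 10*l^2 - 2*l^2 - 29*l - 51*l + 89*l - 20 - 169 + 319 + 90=-l^3 - 12*l^2 + 9*l + 220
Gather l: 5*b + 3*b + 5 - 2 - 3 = 8*b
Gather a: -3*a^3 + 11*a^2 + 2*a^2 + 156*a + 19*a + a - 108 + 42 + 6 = -3*a^3 + 13*a^2 + 176*a - 60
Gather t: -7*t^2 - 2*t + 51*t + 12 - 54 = -7*t^2 + 49*t - 42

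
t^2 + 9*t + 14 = (t + 2)*(t + 7)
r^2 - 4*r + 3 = (r - 3)*(r - 1)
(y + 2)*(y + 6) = y^2 + 8*y + 12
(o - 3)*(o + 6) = o^2 + 3*o - 18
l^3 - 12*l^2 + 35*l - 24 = (l - 8)*(l - 3)*(l - 1)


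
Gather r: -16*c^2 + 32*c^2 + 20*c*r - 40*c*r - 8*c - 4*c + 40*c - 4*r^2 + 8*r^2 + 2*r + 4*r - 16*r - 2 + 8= 16*c^2 + 28*c + 4*r^2 + r*(-20*c - 10) + 6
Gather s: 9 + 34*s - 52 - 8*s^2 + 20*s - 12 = -8*s^2 + 54*s - 55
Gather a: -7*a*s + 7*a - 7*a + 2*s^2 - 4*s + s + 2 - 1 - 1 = -7*a*s + 2*s^2 - 3*s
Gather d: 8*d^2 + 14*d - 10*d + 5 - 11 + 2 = 8*d^2 + 4*d - 4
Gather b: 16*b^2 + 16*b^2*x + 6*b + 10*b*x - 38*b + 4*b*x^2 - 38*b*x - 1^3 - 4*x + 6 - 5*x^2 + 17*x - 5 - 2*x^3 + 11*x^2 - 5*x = b^2*(16*x + 16) + b*(4*x^2 - 28*x - 32) - 2*x^3 + 6*x^2 + 8*x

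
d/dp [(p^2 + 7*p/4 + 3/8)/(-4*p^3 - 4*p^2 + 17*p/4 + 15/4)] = (128*p^4 + 448*p^3 + 504*p^2 + 336*p + 159)/(2*(256*p^6 + 512*p^5 - 288*p^4 - 1024*p^3 - 191*p^2 + 510*p + 225))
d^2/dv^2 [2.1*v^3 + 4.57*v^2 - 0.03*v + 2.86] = 12.6*v + 9.14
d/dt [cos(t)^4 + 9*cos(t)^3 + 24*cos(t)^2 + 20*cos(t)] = -(4*cos(t)^3 + 27*cos(t)^2 + 48*cos(t) + 20)*sin(t)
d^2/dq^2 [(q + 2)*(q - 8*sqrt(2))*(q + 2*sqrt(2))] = 6*q - 12*sqrt(2) + 4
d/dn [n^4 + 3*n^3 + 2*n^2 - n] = 4*n^3 + 9*n^2 + 4*n - 1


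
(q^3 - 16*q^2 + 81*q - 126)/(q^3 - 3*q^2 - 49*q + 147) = (q - 6)/(q + 7)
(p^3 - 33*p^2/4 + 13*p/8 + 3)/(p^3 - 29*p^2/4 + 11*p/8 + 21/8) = (p - 8)/(p - 7)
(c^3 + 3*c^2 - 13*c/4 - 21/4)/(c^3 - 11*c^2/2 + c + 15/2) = (c + 7/2)/(c - 5)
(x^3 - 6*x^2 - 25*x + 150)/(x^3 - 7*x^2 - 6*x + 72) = (x^2 - 25)/(x^2 - x - 12)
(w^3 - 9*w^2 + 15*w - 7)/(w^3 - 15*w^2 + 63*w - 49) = (w - 1)/(w - 7)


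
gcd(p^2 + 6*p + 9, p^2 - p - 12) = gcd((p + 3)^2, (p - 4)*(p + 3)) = p + 3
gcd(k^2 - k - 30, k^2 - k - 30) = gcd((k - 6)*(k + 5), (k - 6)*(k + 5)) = k^2 - k - 30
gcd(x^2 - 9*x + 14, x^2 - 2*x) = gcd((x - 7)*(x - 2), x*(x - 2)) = x - 2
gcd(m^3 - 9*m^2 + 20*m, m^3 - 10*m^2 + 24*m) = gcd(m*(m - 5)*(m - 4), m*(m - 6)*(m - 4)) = m^2 - 4*m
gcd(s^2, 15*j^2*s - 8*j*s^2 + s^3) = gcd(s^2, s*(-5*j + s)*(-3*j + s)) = s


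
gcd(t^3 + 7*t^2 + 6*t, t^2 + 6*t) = t^2 + 6*t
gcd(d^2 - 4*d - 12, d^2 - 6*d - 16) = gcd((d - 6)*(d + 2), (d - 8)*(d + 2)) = d + 2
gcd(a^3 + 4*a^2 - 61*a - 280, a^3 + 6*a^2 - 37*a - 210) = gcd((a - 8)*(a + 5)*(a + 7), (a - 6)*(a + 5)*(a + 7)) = a^2 + 12*a + 35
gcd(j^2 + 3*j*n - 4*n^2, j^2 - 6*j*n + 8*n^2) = 1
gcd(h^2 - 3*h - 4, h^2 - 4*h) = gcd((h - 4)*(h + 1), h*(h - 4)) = h - 4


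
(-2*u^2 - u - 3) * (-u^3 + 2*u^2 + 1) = 2*u^5 - 3*u^4 + u^3 - 8*u^2 - u - 3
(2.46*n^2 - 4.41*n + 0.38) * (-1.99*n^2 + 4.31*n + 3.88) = -4.8954*n^4 + 19.3785*n^3 - 10.2185*n^2 - 15.473*n + 1.4744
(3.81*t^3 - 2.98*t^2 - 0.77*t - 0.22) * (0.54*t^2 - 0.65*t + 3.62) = 2.0574*t^5 - 4.0857*t^4 + 15.3134*t^3 - 10.4059*t^2 - 2.6444*t - 0.7964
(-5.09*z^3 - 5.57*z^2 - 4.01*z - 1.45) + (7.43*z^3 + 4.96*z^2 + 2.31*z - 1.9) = 2.34*z^3 - 0.61*z^2 - 1.7*z - 3.35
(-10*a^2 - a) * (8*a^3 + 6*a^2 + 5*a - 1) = -80*a^5 - 68*a^4 - 56*a^3 + 5*a^2 + a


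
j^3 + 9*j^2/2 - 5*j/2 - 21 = (j - 2)*(j + 3)*(j + 7/2)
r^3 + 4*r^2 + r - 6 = (r - 1)*(r + 2)*(r + 3)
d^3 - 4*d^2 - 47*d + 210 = (d - 6)*(d - 5)*(d + 7)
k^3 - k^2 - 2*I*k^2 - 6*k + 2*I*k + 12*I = (k - 3)*(k + 2)*(k - 2*I)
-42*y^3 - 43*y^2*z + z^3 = (-7*y + z)*(y + z)*(6*y + z)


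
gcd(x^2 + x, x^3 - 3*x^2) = x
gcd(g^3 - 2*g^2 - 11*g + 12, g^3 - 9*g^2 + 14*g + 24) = g - 4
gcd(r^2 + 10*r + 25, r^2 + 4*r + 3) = 1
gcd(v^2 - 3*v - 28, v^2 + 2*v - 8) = v + 4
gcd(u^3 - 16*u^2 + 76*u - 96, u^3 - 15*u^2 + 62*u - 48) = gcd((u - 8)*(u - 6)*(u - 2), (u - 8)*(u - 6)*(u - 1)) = u^2 - 14*u + 48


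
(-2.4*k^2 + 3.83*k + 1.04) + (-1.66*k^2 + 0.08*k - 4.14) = -4.06*k^2 + 3.91*k - 3.1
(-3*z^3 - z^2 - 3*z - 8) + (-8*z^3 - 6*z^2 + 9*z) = -11*z^3 - 7*z^2 + 6*z - 8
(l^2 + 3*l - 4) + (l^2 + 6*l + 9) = 2*l^2 + 9*l + 5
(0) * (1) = 0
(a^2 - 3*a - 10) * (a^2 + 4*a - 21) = a^4 + a^3 - 43*a^2 + 23*a + 210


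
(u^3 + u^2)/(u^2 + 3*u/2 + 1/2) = 2*u^2/(2*u + 1)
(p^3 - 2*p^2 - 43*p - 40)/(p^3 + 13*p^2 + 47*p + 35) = (p - 8)/(p + 7)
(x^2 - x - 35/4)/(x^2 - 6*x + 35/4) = (2*x + 5)/(2*x - 5)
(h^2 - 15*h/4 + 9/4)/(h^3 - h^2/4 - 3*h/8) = 2*(h - 3)/(h*(2*h + 1))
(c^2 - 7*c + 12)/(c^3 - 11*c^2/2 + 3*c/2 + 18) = 2/(2*c + 3)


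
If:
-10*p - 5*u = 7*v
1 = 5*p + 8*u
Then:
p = -56*v/55 - 1/11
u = 7*v/11 + 2/11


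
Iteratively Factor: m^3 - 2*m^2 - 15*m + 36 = (m - 3)*(m^2 + m - 12) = (m - 3)*(m + 4)*(m - 3)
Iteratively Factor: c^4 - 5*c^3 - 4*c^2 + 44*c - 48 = (c + 3)*(c^3 - 8*c^2 + 20*c - 16) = (c - 4)*(c + 3)*(c^2 - 4*c + 4) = (c - 4)*(c - 2)*(c + 3)*(c - 2)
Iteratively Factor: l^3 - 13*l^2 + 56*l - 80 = (l - 4)*(l^2 - 9*l + 20) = (l - 5)*(l - 4)*(l - 4)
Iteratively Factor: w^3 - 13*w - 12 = (w + 1)*(w^2 - w - 12) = (w + 1)*(w + 3)*(w - 4)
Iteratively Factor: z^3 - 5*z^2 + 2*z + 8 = (z - 2)*(z^2 - 3*z - 4) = (z - 2)*(z + 1)*(z - 4)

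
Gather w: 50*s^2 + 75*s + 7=50*s^2 + 75*s + 7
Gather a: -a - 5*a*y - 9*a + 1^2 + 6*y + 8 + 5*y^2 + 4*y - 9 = a*(-5*y - 10) + 5*y^2 + 10*y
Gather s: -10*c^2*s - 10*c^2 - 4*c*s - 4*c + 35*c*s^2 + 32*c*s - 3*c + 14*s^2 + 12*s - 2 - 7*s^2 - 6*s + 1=-10*c^2 - 7*c + s^2*(35*c + 7) + s*(-10*c^2 + 28*c + 6) - 1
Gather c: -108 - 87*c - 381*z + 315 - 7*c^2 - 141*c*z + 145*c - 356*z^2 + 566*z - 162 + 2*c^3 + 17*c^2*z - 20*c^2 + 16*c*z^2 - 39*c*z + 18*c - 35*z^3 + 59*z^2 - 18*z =2*c^3 + c^2*(17*z - 27) + c*(16*z^2 - 180*z + 76) - 35*z^3 - 297*z^2 + 167*z + 45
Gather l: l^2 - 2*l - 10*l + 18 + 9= l^2 - 12*l + 27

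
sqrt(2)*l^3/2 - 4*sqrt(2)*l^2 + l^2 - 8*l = l*(l - 8)*(sqrt(2)*l/2 + 1)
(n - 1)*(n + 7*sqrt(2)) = n^2 - n + 7*sqrt(2)*n - 7*sqrt(2)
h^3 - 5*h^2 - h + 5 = (h - 5)*(h - 1)*(h + 1)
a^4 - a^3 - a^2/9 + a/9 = a*(a - 1)*(a - 1/3)*(a + 1/3)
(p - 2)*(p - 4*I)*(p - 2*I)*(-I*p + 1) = -I*p^4 - 5*p^3 + 2*I*p^3 + 10*p^2 + 2*I*p^2 - 8*p - 4*I*p + 16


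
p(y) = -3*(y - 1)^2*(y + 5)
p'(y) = -3*(y - 1)^2 - 3*(y + 5)*(2*y - 2) = 9*(-y - 3)*(y - 1)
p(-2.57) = -92.91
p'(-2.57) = 13.82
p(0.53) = -3.66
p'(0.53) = 14.93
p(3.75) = -198.52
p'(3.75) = -167.06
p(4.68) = -393.27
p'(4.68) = -254.36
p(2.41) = -44.20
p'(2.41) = -68.65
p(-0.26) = -22.58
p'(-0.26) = 31.07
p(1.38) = -2.76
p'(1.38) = -14.98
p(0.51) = -3.97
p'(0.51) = 15.48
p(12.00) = -6171.00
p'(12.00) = -1485.00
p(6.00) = -825.00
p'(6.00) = -405.00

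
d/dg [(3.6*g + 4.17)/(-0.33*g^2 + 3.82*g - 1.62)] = (1.188*g^2 + 2.7522*g - 21.7614)/(0.1089*g^4 - 2.5212*g^3 + 15.6616*g^2 - 12.3768*g + 2.6244)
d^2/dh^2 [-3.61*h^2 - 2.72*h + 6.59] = -7.22000000000000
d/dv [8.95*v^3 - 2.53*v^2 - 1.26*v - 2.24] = 26.85*v^2 - 5.06*v - 1.26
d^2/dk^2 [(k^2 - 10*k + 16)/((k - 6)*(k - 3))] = 2*(-k^3 - 6*k^2 + 108*k - 288)/(k^6 - 27*k^5 + 297*k^4 - 1701*k^3 + 5346*k^2 - 8748*k + 5832)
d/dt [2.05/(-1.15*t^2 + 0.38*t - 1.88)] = (4.715*t - 0.779)/(1.15*t^2 - 0.38*t + 1.88)^2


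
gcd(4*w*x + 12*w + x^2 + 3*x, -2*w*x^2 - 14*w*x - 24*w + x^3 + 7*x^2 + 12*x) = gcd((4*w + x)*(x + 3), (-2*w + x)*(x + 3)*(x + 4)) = x + 3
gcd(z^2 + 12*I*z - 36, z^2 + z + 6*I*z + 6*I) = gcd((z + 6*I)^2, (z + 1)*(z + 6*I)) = z + 6*I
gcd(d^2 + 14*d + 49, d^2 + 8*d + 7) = d + 7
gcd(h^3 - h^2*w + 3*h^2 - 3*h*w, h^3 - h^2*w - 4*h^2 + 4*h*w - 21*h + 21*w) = -h^2 + h*w - 3*h + 3*w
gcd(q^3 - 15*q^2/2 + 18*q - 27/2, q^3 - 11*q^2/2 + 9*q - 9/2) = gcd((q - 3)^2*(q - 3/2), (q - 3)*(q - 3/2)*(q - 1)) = q^2 - 9*q/2 + 9/2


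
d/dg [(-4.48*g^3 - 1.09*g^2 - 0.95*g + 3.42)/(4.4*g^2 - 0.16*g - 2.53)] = (-19.712*g^4 + 1.4336*g^3 + 38.3576*g^2 - 24.5806*g + 2.9507)/(19.36*g^4 - 1.408*g^3 - 22.2384*g^2 + 0.8096*g + 6.4009)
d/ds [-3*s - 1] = -3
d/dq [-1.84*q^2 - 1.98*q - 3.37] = -3.68*q - 1.98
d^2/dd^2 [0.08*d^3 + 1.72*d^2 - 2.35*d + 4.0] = 0.48*d + 3.44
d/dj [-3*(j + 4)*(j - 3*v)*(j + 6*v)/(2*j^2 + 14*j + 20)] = 3*((j + 4)*(j - 3*v)*(j + 6*v)*(2*j + 7) - (j^2 + 7*j + 10)*((j + 4)*(j - 3*v) + (j + 4)*(j + 6*v) + (j - 3*v)*(j + 6*v)))/(2*(j^2 + 7*j + 10)^2)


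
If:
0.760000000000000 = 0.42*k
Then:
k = 1.81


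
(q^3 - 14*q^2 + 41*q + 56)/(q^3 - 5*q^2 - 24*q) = (q^2 - 6*q - 7)/(q*(q + 3))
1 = 1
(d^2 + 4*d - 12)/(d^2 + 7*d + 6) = (d - 2)/(d + 1)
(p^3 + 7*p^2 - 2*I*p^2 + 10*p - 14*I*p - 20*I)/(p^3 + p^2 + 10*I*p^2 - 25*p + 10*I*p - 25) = (p^3 + p^2*(7 - 2*I) + p*(10 - 14*I) - 20*I)/(p^3 + p^2*(1 + 10*I) + p*(-25 + 10*I) - 25)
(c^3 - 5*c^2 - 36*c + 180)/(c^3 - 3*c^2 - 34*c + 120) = (c - 6)/(c - 4)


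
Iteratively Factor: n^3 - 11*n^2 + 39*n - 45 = (n - 3)*(n^2 - 8*n + 15) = (n - 3)^2*(n - 5)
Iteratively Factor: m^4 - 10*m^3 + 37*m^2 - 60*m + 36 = (m - 2)*(m^3 - 8*m^2 + 21*m - 18) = (m - 3)*(m - 2)*(m^2 - 5*m + 6) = (m - 3)*(m - 2)^2*(m - 3)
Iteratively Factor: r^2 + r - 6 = (r - 2)*(r + 3)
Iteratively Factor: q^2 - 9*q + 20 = (q - 5)*(q - 4)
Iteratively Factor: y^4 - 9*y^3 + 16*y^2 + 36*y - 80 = (y - 2)*(y^3 - 7*y^2 + 2*y + 40) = (y - 5)*(y - 2)*(y^2 - 2*y - 8) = (y - 5)*(y - 2)*(y + 2)*(y - 4)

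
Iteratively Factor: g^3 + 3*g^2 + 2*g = (g)*(g^2 + 3*g + 2) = g*(g + 1)*(g + 2)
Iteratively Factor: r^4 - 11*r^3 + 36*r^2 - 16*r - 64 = (r - 4)*(r^3 - 7*r^2 + 8*r + 16) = (r - 4)^2*(r^2 - 3*r - 4) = (r - 4)^3*(r + 1)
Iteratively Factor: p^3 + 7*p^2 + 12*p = (p + 4)*(p^2 + 3*p) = p*(p + 4)*(p + 3)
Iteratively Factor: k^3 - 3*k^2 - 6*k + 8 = (k - 4)*(k^2 + k - 2) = (k - 4)*(k + 2)*(k - 1)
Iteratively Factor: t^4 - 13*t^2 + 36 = (t + 3)*(t^3 - 3*t^2 - 4*t + 12) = (t + 2)*(t + 3)*(t^2 - 5*t + 6) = (t - 2)*(t + 2)*(t + 3)*(t - 3)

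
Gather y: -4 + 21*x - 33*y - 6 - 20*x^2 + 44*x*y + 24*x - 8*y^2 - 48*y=-20*x^2 + 45*x - 8*y^2 + y*(44*x - 81) - 10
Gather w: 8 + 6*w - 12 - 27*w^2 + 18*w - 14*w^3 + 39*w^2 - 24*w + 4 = -14*w^3 + 12*w^2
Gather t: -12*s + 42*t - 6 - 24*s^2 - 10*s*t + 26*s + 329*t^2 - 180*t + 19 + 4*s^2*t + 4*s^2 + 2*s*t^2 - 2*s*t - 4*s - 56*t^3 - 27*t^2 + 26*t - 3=-20*s^2 + 10*s - 56*t^3 + t^2*(2*s + 302) + t*(4*s^2 - 12*s - 112) + 10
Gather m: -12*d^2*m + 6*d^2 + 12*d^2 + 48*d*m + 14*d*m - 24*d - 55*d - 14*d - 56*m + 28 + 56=18*d^2 - 93*d + m*(-12*d^2 + 62*d - 56) + 84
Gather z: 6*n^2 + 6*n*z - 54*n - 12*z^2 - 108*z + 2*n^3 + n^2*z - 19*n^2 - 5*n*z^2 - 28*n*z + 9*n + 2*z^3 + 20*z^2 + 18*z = 2*n^3 - 13*n^2 - 45*n + 2*z^3 + z^2*(8 - 5*n) + z*(n^2 - 22*n - 90)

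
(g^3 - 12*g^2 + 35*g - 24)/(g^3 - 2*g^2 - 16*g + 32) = (g^3 - 12*g^2 + 35*g - 24)/(g^3 - 2*g^2 - 16*g + 32)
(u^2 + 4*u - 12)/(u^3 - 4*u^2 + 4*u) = (u + 6)/(u*(u - 2))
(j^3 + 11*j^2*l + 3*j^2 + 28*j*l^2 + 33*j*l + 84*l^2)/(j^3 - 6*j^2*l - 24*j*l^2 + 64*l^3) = (j^2 + 7*j*l + 3*j + 21*l)/(j^2 - 10*j*l + 16*l^2)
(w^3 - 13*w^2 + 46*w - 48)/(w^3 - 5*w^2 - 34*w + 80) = (w - 3)/(w + 5)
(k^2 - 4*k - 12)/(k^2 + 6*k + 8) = (k - 6)/(k + 4)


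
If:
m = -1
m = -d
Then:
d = 1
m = -1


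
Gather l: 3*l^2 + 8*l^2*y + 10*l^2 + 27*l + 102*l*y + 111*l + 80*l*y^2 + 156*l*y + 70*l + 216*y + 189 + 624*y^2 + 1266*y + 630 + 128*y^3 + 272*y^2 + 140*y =l^2*(8*y + 13) + l*(80*y^2 + 258*y + 208) + 128*y^3 + 896*y^2 + 1622*y + 819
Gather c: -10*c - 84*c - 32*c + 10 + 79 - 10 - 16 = 63 - 126*c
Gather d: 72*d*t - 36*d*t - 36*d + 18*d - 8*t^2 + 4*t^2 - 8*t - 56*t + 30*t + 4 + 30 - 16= d*(36*t - 18) - 4*t^2 - 34*t + 18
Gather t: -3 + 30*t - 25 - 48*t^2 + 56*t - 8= -48*t^2 + 86*t - 36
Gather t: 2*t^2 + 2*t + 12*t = 2*t^2 + 14*t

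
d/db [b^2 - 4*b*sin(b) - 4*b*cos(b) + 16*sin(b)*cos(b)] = -4*sqrt(2)*b*cos(b + pi/4) + 2*b - 4*sqrt(2)*sin(b + pi/4) + 16*cos(2*b)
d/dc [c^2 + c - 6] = 2*c + 1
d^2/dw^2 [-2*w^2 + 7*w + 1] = -4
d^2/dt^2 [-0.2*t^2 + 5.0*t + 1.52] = -0.400000000000000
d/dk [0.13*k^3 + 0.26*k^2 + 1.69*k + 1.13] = 0.39*k^2 + 0.52*k + 1.69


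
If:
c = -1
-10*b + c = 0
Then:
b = -1/10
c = -1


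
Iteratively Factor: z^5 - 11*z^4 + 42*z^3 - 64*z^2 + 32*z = (z - 4)*(z^4 - 7*z^3 + 14*z^2 - 8*z) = (z - 4)*(z - 1)*(z^3 - 6*z^2 + 8*z) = (z - 4)^2*(z - 1)*(z^2 - 2*z) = (z - 4)^2*(z - 2)*(z - 1)*(z)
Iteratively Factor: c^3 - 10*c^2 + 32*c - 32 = (c - 2)*(c^2 - 8*c + 16) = (c - 4)*(c - 2)*(c - 4)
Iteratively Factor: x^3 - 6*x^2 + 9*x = (x - 3)*(x^2 - 3*x) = x*(x - 3)*(x - 3)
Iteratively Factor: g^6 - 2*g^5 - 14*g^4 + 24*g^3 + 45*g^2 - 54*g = (g - 3)*(g^5 + g^4 - 11*g^3 - 9*g^2 + 18*g) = (g - 3)*(g - 1)*(g^4 + 2*g^3 - 9*g^2 - 18*g) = (g - 3)^2*(g - 1)*(g^3 + 5*g^2 + 6*g) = g*(g - 3)^2*(g - 1)*(g^2 + 5*g + 6) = g*(g - 3)^2*(g - 1)*(g + 2)*(g + 3)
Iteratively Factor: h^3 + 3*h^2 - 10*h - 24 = (h + 4)*(h^2 - h - 6) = (h - 3)*(h + 4)*(h + 2)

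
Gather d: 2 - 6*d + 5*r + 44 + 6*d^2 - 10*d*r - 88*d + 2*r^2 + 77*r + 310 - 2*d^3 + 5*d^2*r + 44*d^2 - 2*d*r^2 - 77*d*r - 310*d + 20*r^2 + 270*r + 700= -2*d^3 + d^2*(5*r + 50) + d*(-2*r^2 - 87*r - 404) + 22*r^2 + 352*r + 1056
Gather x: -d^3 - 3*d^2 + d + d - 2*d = -d^3 - 3*d^2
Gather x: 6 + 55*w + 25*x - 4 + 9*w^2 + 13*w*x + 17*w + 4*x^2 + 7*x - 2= 9*w^2 + 72*w + 4*x^2 + x*(13*w + 32)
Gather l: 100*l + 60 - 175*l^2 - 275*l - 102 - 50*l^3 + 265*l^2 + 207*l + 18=-50*l^3 + 90*l^2 + 32*l - 24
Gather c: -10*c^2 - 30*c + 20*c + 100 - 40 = -10*c^2 - 10*c + 60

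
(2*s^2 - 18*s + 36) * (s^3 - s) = 2*s^5 - 18*s^4 + 34*s^3 + 18*s^2 - 36*s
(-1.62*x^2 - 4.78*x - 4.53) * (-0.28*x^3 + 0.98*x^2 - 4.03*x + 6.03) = 0.4536*x^5 - 0.2492*x^4 + 3.1126*x^3 + 5.0554*x^2 - 10.5675*x - 27.3159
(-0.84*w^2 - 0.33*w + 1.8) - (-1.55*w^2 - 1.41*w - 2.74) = 0.71*w^2 + 1.08*w + 4.54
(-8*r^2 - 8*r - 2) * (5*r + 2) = -40*r^3 - 56*r^2 - 26*r - 4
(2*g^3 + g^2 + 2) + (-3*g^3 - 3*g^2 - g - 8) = -g^3 - 2*g^2 - g - 6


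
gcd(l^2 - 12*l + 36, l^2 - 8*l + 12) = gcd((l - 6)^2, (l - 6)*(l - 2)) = l - 6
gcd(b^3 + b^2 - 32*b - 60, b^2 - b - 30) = b^2 - b - 30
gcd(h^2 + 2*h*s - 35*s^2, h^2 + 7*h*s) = h + 7*s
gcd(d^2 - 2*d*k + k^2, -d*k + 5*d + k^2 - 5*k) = d - k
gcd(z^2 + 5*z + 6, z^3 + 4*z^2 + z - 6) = z^2 + 5*z + 6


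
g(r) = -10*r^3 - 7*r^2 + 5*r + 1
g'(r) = -30*r^2 - 14*r + 5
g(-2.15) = 57.28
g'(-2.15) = -103.58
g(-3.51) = 329.64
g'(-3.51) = -315.46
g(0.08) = 1.35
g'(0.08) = 3.69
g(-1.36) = 6.41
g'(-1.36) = -31.45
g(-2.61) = 118.06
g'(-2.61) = -162.82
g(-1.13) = 0.84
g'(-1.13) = -17.49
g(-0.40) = -1.48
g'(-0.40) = 5.80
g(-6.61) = 2550.15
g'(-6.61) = -1213.22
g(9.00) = -7811.00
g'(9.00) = -2551.00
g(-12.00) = 16213.00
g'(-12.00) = -4147.00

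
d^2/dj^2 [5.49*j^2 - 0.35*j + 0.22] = 10.9800000000000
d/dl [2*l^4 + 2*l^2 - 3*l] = 8*l^3 + 4*l - 3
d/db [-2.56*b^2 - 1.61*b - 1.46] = -5.12*b - 1.61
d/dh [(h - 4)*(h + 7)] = 2*h + 3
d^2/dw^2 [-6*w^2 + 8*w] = -12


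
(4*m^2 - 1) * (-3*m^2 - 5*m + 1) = -12*m^4 - 20*m^3 + 7*m^2 + 5*m - 1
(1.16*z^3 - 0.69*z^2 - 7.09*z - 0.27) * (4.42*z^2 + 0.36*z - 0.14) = 5.1272*z^5 - 2.6322*z^4 - 31.7486*z^3 - 3.6492*z^2 + 0.8954*z + 0.0378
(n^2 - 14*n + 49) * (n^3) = n^5 - 14*n^4 + 49*n^3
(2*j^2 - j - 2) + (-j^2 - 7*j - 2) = j^2 - 8*j - 4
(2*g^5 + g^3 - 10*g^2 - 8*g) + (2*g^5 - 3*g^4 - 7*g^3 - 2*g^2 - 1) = 4*g^5 - 3*g^4 - 6*g^3 - 12*g^2 - 8*g - 1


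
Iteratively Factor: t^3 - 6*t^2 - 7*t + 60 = (t + 3)*(t^2 - 9*t + 20) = (t - 5)*(t + 3)*(t - 4)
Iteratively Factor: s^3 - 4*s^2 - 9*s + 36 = (s - 4)*(s^2 - 9) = (s - 4)*(s + 3)*(s - 3)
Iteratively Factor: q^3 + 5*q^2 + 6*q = (q + 2)*(q^2 + 3*q) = q*(q + 2)*(q + 3)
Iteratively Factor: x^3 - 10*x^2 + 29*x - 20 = (x - 1)*(x^2 - 9*x + 20) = (x - 4)*(x - 1)*(x - 5)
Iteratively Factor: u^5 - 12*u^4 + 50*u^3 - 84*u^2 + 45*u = (u - 3)*(u^4 - 9*u^3 + 23*u^2 - 15*u) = (u - 3)^2*(u^3 - 6*u^2 + 5*u) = (u - 5)*(u - 3)^2*(u^2 - u) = u*(u - 5)*(u - 3)^2*(u - 1)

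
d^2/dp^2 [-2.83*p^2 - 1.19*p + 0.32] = -5.66000000000000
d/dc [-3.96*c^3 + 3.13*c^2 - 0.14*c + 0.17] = -11.88*c^2 + 6.26*c - 0.14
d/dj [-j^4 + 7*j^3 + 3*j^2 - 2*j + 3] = -4*j^3 + 21*j^2 + 6*j - 2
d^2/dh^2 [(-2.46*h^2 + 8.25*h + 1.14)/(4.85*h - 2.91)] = 244.840998/(114.084125*h^3 - 205.351425*h^2 + 123.210855*h - 24.642171)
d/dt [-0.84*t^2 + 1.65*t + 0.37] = 1.65 - 1.68*t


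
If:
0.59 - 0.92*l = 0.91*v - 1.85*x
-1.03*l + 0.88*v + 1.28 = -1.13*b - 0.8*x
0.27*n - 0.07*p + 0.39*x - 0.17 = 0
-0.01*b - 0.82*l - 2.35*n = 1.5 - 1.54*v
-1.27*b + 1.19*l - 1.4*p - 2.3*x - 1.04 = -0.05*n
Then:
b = 3.15492908439818*x - 3.73892152956027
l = 3.20580089157172*x - 1.23689564877602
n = 1.05355598513983 - 1.92371156564773*x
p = 1.63514451411077 - 1.84860175321266*x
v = 1.89883955700432 - 1.20806243983075*x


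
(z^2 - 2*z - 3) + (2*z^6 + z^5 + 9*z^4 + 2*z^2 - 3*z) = 2*z^6 + z^5 + 9*z^4 + 3*z^2 - 5*z - 3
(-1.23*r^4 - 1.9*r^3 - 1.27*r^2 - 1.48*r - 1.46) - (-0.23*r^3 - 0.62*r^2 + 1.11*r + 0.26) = -1.23*r^4 - 1.67*r^3 - 0.65*r^2 - 2.59*r - 1.72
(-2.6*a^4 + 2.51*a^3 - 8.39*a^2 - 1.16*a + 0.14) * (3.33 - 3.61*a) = 9.386*a^5 - 17.7191*a^4 + 38.6462*a^3 - 23.7511*a^2 - 4.3682*a + 0.4662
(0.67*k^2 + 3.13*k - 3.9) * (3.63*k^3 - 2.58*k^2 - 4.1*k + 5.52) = 2.4321*k^5 + 9.6333*k^4 - 24.9794*k^3 + 0.927400000000001*k^2 + 33.2676*k - 21.528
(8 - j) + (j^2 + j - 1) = j^2 + 7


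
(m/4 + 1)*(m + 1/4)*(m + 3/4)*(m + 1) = m^4/4 + 3*m^3/2 + 147*m^2/64 + 79*m/64 + 3/16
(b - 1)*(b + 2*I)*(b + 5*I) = b^3 - b^2 + 7*I*b^2 - 10*b - 7*I*b + 10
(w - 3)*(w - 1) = w^2 - 4*w + 3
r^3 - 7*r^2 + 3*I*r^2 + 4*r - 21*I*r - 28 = (r - 7)*(r - I)*(r + 4*I)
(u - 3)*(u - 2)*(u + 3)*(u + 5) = u^4 + 3*u^3 - 19*u^2 - 27*u + 90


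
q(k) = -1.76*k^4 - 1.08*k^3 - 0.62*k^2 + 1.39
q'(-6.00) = 1411.44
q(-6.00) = -2068.61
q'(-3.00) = 164.64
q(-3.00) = -117.59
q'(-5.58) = 1129.17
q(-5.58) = -1536.55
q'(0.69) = -4.71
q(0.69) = 0.34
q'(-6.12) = 1499.95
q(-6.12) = -2243.26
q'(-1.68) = 26.32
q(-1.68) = -9.26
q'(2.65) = -157.05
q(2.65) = -109.86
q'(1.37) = -25.88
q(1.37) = -8.75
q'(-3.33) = 228.16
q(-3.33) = -182.02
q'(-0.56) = 0.91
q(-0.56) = 1.21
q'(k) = -7.04*k^3 - 3.24*k^2 - 1.24*k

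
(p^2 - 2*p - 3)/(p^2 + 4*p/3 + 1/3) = 3*(p - 3)/(3*p + 1)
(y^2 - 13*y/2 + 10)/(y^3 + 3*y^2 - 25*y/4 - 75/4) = 2*(y - 4)/(2*y^2 + 11*y + 15)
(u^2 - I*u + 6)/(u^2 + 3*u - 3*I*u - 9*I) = (u + 2*I)/(u + 3)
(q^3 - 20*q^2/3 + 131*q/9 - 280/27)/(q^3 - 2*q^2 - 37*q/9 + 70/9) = (q - 8/3)/(q + 2)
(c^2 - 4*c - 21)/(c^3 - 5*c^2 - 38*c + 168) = (c + 3)/(c^2 + 2*c - 24)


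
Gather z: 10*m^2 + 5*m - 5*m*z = 10*m^2 - 5*m*z + 5*m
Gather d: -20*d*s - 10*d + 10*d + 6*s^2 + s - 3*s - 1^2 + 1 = -20*d*s + 6*s^2 - 2*s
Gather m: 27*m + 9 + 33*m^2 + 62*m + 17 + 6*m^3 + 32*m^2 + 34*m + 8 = 6*m^3 + 65*m^2 + 123*m + 34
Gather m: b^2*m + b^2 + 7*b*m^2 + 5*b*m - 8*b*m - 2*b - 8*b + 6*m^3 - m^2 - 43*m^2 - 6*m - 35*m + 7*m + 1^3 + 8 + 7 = b^2 - 10*b + 6*m^3 + m^2*(7*b - 44) + m*(b^2 - 3*b - 34) + 16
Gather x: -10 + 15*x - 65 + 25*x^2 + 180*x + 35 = 25*x^2 + 195*x - 40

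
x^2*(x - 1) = x^3 - x^2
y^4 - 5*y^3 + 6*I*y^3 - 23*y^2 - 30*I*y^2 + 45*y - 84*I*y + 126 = (y - 7)*(y + 2)*(y + 3*I)^2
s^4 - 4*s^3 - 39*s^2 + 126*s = s*(s - 7)*(s - 3)*(s + 6)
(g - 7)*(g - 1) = g^2 - 8*g + 7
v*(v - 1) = v^2 - v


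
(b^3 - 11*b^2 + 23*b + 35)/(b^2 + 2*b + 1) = (b^2 - 12*b + 35)/(b + 1)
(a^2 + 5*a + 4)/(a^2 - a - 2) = (a + 4)/(a - 2)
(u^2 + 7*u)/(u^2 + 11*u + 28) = u/(u + 4)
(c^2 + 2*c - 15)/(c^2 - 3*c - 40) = (c - 3)/(c - 8)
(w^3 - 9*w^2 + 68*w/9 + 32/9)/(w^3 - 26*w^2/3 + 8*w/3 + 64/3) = (9*w^2 - 9*w - 4)/(3*(3*w^2 - 2*w - 8))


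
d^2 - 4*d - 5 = (d - 5)*(d + 1)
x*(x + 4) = x^2 + 4*x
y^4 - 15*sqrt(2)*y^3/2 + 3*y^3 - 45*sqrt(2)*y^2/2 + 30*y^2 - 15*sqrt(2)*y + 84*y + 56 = (y - 4*sqrt(2))*(y - 7*sqrt(2)/2)*(sqrt(2)*y/2 + sqrt(2))*(sqrt(2)*y + sqrt(2))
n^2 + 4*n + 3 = (n + 1)*(n + 3)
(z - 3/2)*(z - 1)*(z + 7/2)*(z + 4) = z^4 + 5*z^3 - 13*z^2/4 - 95*z/4 + 21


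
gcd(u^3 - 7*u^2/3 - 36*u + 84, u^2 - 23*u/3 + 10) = u - 6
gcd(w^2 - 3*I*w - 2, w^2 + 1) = w - I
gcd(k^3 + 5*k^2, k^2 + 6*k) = k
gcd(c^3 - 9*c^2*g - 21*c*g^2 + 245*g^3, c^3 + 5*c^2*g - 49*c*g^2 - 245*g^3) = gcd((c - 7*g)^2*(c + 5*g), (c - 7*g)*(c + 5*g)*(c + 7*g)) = c^2 - 2*c*g - 35*g^2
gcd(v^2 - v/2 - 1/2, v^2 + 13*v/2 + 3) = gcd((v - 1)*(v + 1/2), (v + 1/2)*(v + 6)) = v + 1/2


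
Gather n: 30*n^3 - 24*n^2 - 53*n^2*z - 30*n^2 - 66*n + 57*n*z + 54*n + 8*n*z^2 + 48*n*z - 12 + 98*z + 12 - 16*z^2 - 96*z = 30*n^3 + n^2*(-53*z - 54) + n*(8*z^2 + 105*z - 12) - 16*z^2 + 2*z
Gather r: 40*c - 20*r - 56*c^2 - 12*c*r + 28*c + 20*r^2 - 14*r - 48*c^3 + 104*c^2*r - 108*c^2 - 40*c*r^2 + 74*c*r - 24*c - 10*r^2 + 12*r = -48*c^3 - 164*c^2 + 44*c + r^2*(10 - 40*c) + r*(104*c^2 + 62*c - 22)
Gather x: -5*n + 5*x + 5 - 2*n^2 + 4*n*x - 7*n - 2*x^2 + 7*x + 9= -2*n^2 - 12*n - 2*x^2 + x*(4*n + 12) + 14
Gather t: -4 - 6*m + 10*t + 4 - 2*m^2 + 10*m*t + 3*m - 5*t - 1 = -2*m^2 - 3*m + t*(10*m + 5) - 1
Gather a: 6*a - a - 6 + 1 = 5*a - 5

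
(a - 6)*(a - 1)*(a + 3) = a^3 - 4*a^2 - 15*a + 18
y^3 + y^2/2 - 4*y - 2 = (y - 2)*(y + 1/2)*(y + 2)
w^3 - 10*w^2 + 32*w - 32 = (w - 4)^2*(w - 2)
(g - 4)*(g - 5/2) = g^2 - 13*g/2 + 10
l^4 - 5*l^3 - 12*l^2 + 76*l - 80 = (l - 5)*(l - 2)^2*(l + 4)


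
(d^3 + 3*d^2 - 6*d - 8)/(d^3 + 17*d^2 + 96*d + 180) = (d^3 + 3*d^2 - 6*d - 8)/(d^3 + 17*d^2 + 96*d + 180)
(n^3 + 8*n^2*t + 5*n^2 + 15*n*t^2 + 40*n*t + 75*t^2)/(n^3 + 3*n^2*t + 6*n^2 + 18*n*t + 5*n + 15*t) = (n + 5*t)/(n + 1)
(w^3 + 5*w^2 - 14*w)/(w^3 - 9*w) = (w^2 + 5*w - 14)/(w^2 - 9)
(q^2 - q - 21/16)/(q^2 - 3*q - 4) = (-q^2 + q + 21/16)/(-q^2 + 3*q + 4)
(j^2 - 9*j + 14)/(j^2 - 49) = (j - 2)/(j + 7)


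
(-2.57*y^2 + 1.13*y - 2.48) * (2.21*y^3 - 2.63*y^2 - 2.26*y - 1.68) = -5.6797*y^5 + 9.2564*y^4 - 2.6445*y^3 + 8.2862*y^2 + 3.7064*y + 4.1664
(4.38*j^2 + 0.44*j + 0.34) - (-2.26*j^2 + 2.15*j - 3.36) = 6.64*j^2 - 1.71*j + 3.7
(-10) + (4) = -6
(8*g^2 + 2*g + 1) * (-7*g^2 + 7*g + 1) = -56*g^4 + 42*g^3 + 15*g^2 + 9*g + 1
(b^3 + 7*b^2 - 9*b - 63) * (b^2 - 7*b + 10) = b^5 - 48*b^3 + 70*b^2 + 351*b - 630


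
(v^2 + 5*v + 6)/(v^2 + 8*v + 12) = (v + 3)/(v + 6)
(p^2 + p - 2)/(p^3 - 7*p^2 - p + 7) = (p + 2)/(p^2 - 6*p - 7)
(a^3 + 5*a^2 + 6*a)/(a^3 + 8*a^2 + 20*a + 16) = a*(a + 3)/(a^2 + 6*a + 8)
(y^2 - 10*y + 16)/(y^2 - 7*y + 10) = (y - 8)/(y - 5)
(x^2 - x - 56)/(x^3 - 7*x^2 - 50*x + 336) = 1/(x - 6)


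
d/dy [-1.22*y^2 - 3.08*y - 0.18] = -2.44*y - 3.08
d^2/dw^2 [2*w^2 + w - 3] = 4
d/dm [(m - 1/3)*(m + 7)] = 2*m + 20/3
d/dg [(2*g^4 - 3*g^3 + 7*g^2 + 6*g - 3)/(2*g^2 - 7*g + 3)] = (8*g^5 - 48*g^4 + 66*g^3 - 88*g^2 + 54*g - 3)/(4*g^4 - 28*g^3 + 61*g^2 - 42*g + 9)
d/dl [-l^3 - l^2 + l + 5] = -3*l^2 - 2*l + 1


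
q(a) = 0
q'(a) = 0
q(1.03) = 0.00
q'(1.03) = 0.00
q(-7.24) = 0.00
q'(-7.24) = 0.00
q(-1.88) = 0.00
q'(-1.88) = 0.00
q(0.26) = 0.00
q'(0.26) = 0.00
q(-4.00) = 0.00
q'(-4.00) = 0.00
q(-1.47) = 0.00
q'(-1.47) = 0.00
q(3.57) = 0.00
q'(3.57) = 0.00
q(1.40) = 0.00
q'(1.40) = 0.00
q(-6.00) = 0.00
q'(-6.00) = 0.00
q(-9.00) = 0.00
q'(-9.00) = 0.00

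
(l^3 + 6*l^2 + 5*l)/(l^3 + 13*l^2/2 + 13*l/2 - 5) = 2*l*(l + 1)/(2*l^2 + 3*l - 2)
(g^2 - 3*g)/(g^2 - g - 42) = g*(3 - g)/(-g^2 + g + 42)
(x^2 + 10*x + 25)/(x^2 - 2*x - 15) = (x^2 + 10*x + 25)/(x^2 - 2*x - 15)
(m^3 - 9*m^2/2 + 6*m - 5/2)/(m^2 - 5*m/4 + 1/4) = 2*(2*m^2 - 7*m + 5)/(4*m - 1)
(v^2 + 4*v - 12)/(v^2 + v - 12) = (v^2 + 4*v - 12)/(v^2 + v - 12)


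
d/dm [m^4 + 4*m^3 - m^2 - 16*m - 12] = 4*m^3 + 12*m^2 - 2*m - 16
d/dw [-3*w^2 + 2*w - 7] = 2 - 6*w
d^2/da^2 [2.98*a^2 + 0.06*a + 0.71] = 5.96000000000000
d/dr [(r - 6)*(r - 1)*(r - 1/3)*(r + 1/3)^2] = 5*r^4 - 80*r^3/3 + 32*r^2/3 + 148*r/27 - 11/27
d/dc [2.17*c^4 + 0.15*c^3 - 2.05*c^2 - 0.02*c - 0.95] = 8.68*c^3 + 0.45*c^2 - 4.1*c - 0.02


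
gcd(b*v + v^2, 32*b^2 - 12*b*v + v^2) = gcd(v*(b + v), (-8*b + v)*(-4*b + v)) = 1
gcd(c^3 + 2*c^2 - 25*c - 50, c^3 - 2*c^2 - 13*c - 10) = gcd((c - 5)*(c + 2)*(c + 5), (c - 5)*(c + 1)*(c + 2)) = c^2 - 3*c - 10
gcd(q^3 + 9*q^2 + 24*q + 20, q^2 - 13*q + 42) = 1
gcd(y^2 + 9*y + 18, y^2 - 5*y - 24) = y + 3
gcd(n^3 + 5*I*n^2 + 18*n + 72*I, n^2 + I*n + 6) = n + 3*I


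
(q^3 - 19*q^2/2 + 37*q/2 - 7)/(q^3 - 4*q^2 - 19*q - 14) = (q^2 - 5*q/2 + 1)/(q^2 + 3*q + 2)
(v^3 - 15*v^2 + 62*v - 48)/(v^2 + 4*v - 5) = (v^2 - 14*v + 48)/(v + 5)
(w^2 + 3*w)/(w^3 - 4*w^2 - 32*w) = (w + 3)/(w^2 - 4*w - 32)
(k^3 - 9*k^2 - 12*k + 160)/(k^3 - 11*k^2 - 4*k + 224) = (k - 5)/(k - 7)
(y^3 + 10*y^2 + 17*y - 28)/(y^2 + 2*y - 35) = (y^2 + 3*y - 4)/(y - 5)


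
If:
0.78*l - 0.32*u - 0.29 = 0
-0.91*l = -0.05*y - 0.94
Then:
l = 0.0549450549450549*y + 1.03296703296703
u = 0.133928571428571*y + 1.61160714285714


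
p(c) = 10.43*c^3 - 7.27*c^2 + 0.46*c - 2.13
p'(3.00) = 238.45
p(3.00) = 215.43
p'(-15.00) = 7258.81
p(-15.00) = -36846.03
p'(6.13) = 1087.11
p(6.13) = 2130.02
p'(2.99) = 236.72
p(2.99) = 213.05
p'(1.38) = 39.98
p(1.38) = 12.07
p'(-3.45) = 423.05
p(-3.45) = -518.54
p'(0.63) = 3.72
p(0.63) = -2.12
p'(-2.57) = 244.50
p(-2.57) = -228.37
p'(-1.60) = 103.83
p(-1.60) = -64.20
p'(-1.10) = 54.31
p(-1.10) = -25.32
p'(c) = 31.29*c^2 - 14.54*c + 0.46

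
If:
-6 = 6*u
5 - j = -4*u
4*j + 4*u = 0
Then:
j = 1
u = -1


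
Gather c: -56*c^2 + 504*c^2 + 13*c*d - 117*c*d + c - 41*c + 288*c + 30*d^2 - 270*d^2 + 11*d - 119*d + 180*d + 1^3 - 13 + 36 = 448*c^2 + c*(248 - 104*d) - 240*d^2 + 72*d + 24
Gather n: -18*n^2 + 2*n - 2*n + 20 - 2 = 18 - 18*n^2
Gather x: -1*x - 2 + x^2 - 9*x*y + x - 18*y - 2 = x^2 - 9*x*y - 18*y - 4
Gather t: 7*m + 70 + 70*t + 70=7*m + 70*t + 140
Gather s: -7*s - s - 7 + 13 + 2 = 8 - 8*s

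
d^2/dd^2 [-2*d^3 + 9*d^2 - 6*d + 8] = 18 - 12*d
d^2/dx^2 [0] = 0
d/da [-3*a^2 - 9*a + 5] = -6*a - 9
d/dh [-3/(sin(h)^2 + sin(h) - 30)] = 3*(2*sin(h) + 1)*cos(h)/(sin(h)^2 + sin(h) - 30)^2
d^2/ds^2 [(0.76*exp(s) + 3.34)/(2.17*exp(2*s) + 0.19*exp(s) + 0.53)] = (3.578764*exp(4*s) + 62.597556*exp(3*s) - 1.11321*exp(2*s) - 15.321294*exp(s) - 0.122854)*exp(s)/(10.218313*exp(6*s) + 2.684073*exp(5*s) + 7.722162*exp(4*s) + 1.317973*exp(3*s) + 1.886058*exp(2*s) + 0.160113*exp(s) + 0.148877)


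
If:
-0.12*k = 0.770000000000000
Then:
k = -6.42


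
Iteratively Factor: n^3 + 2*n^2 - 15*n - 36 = (n + 3)*(n^2 - n - 12) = (n - 4)*(n + 3)*(n + 3)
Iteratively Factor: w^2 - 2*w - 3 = (w - 3)*(w + 1)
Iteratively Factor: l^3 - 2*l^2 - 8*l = (l - 4)*(l^2 + 2*l) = (l - 4)*(l + 2)*(l)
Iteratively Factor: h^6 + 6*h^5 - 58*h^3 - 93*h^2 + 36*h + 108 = (h + 2)*(h^5 + 4*h^4 - 8*h^3 - 42*h^2 - 9*h + 54) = (h - 1)*(h + 2)*(h^4 + 5*h^3 - 3*h^2 - 45*h - 54) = (h - 1)*(h + 2)^2*(h^3 + 3*h^2 - 9*h - 27) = (h - 1)*(h + 2)^2*(h + 3)*(h^2 - 9) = (h - 1)*(h + 2)^2*(h + 3)^2*(h - 3)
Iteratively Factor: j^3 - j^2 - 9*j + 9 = (j - 1)*(j^2 - 9) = (j - 3)*(j - 1)*(j + 3)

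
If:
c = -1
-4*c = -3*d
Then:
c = -1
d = -4/3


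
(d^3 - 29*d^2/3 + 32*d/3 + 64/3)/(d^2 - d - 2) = (3*d^2 - 32*d + 64)/(3*(d - 2))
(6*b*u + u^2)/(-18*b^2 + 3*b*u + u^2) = u/(-3*b + u)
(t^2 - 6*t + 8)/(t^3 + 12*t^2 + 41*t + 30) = (t^2 - 6*t + 8)/(t^3 + 12*t^2 + 41*t + 30)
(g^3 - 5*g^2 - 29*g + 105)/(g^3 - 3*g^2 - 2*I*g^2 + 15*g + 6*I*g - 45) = (g^2 - 2*g - 35)/(g^2 - 2*I*g + 15)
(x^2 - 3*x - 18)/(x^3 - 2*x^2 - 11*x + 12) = (x - 6)/(x^2 - 5*x + 4)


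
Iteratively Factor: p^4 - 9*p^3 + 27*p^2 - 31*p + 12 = (p - 1)*(p^3 - 8*p^2 + 19*p - 12) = (p - 1)^2*(p^2 - 7*p + 12) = (p - 3)*(p - 1)^2*(p - 4)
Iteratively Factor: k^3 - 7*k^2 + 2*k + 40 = (k + 2)*(k^2 - 9*k + 20) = (k - 4)*(k + 2)*(k - 5)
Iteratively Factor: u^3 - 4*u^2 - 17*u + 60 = (u - 3)*(u^2 - u - 20) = (u - 3)*(u + 4)*(u - 5)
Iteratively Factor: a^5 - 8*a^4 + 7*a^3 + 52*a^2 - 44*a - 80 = (a - 5)*(a^4 - 3*a^3 - 8*a^2 + 12*a + 16) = (a - 5)*(a + 2)*(a^3 - 5*a^2 + 2*a + 8) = (a - 5)*(a + 1)*(a + 2)*(a^2 - 6*a + 8) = (a - 5)*(a - 4)*(a + 1)*(a + 2)*(a - 2)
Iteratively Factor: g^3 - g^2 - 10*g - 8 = (g + 1)*(g^2 - 2*g - 8) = (g + 1)*(g + 2)*(g - 4)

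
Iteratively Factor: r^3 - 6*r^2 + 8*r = (r)*(r^2 - 6*r + 8) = r*(r - 2)*(r - 4)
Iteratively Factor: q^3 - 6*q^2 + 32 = (q - 4)*(q^2 - 2*q - 8) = (q - 4)^2*(q + 2)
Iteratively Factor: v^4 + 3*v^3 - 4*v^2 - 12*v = (v + 2)*(v^3 + v^2 - 6*v) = v*(v + 2)*(v^2 + v - 6) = v*(v - 2)*(v + 2)*(v + 3)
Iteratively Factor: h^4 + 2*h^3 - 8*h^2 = (h - 2)*(h^3 + 4*h^2) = h*(h - 2)*(h^2 + 4*h) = h^2*(h - 2)*(h + 4)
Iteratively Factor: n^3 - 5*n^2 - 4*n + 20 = (n - 2)*(n^2 - 3*n - 10) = (n - 2)*(n + 2)*(n - 5)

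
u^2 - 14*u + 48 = (u - 8)*(u - 6)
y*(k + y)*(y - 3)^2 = k*y^3 - 6*k*y^2 + 9*k*y + y^4 - 6*y^3 + 9*y^2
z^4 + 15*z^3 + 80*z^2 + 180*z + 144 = (z + 2)*(z + 3)*(z + 4)*(z + 6)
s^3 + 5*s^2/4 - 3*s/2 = s*(s - 3/4)*(s + 2)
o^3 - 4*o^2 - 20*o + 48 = (o - 6)*(o - 2)*(o + 4)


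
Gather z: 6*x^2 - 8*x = 6*x^2 - 8*x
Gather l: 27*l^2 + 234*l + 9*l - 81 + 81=27*l^2 + 243*l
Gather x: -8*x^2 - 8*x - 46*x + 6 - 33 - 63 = -8*x^2 - 54*x - 90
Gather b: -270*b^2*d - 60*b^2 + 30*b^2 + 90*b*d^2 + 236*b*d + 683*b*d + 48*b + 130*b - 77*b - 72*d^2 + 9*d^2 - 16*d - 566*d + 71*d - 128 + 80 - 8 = b^2*(-270*d - 30) + b*(90*d^2 + 919*d + 101) - 63*d^2 - 511*d - 56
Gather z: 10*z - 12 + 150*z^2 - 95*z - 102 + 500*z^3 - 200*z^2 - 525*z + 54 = 500*z^3 - 50*z^2 - 610*z - 60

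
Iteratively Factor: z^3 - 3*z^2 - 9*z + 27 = (z - 3)*(z^2 - 9) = (z - 3)^2*(z + 3)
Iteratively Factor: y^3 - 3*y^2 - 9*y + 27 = (y - 3)*(y^2 - 9) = (y - 3)*(y + 3)*(y - 3)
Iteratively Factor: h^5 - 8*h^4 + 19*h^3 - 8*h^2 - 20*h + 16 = (h + 1)*(h^4 - 9*h^3 + 28*h^2 - 36*h + 16) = (h - 2)*(h + 1)*(h^3 - 7*h^2 + 14*h - 8) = (h - 2)*(h - 1)*(h + 1)*(h^2 - 6*h + 8) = (h - 2)^2*(h - 1)*(h + 1)*(h - 4)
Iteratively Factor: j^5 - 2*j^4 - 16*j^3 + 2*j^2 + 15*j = (j + 3)*(j^4 - 5*j^3 - j^2 + 5*j) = (j - 1)*(j + 3)*(j^3 - 4*j^2 - 5*j) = j*(j - 1)*(j + 3)*(j^2 - 4*j - 5) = j*(j - 5)*(j - 1)*(j + 3)*(j + 1)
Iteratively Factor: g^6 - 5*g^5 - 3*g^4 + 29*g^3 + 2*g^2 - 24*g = (g)*(g^5 - 5*g^4 - 3*g^3 + 29*g^2 + 2*g - 24) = g*(g + 2)*(g^4 - 7*g^3 + 11*g^2 + 7*g - 12) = g*(g - 3)*(g + 2)*(g^3 - 4*g^2 - g + 4) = g*(g - 3)*(g + 1)*(g + 2)*(g^2 - 5*g + 4) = g*(g - 3)*(g - 1)*(g + 1)*(g + 2)*(g - 4)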